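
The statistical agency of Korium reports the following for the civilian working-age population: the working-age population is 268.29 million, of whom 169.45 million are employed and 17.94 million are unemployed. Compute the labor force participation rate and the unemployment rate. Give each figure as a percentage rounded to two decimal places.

Labor force participation rate ≈ 69.85%; unemployment rate ≈ 9.57%.

Labor force = employed + unemployed = 169.45 + 17.94 = 187.39 million.
Unemployment rate = 17.94 / 187.39 = 9.57%.
Labor force participation rate = 187.39 / 268.29 = 69.85%.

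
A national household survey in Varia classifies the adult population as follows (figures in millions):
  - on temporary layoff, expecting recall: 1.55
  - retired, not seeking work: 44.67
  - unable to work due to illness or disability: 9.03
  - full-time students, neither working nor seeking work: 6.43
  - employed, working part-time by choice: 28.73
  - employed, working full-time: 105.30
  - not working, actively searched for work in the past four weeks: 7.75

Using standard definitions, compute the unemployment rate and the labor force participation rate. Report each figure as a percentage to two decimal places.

Employed = 28.73 + 105.30 = 134.03 million.
Unemployed = 1.55 + 7.75 = 9.30 million (jobless and actively searching, or on temporary layoff).
Labor force = 134.03 + 9.30 = 143.33 million.
Not in labor force = 44.67 + 9.03 + 6.43 = 60.13 million (those not working and not actively searching are outside the labor force).
Civilian working-age population = 143.33 + 60.13 = 203.46 million.
Unemployment rate = 9.30 / 143.33 = 6.49%.
Labor force participation rate = 143.33 / 203.46 = 70.45%.

Unemployment rate ≈ 6.49%; labor force participation rate ≈ 70.45%.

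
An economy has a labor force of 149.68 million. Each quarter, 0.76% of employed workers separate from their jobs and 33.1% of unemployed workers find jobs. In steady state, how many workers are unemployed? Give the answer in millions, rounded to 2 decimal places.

Steady-state unemployment rate u* = s/(s+f) = 0.76/(0.76+33.1) = 0.022445.
Unemployed = u* × labor force = 0.022445 × 149.68 ≈ 3.36 million.

About 3.36 million are unemployed in steady state.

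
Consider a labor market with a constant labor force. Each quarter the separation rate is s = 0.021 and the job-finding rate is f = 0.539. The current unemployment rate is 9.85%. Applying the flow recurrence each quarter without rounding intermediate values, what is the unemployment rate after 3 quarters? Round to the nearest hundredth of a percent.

With a fixed labor force, u_{t+1} = u_t + s·(1−u_t) − f·u_t = u_t·(1−s−f) + s.
Here 1−s−f = 0.440 and s = 0.021.
u_1 = 0.098500 × 0.440 + 0.021 = 0.064340.
u_2 = 0.064340 × 0.440 + 0.021 = 0.049310.
u_3 = 0.049310 × 0.440 + 0.021 = 0.042696.

Unemployment rate after three quarters ≈ 4.27%.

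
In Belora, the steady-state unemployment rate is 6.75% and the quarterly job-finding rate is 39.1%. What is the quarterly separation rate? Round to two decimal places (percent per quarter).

From u* = s/(s+f): s = u·f/(1−u).
s = 0.0675 × 39.1 / (1 − 0.0675) = 2.6393 / 0.9325 ≈ 2.83% per quarter.

Separation rate ≈ 2.83% per quarter.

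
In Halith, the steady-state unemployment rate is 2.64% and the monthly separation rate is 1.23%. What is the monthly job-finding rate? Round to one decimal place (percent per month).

From u* = s/(s+f): f = s·(1−u)/u.
f = 1.23 × (1 − 0.0264) / 0.0264 = 1.1975 / 0.0264 ≈ 45.4% per month.

Job-finding rate ≈ 45.4% per month.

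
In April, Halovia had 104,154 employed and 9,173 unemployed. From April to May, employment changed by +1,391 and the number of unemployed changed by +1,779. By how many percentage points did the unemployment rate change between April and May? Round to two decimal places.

The unemployment rate changed by +1.31 percentage points.

April: labor force = 104,154 + 9,173 = 113,327; u = 9,173/113,327 = 8.09%.
May: labor force = 105,545 + 10,952 = 116,497; u = 10,952/116,497 = 9.40%.
Change = 9.40% − 8.09% = +1.31 pp.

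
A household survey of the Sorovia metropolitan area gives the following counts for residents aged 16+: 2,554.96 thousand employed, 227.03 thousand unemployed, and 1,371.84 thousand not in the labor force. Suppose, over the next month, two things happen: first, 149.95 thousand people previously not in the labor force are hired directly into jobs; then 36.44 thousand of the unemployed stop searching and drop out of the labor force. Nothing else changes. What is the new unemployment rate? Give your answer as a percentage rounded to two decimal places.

Initially, labor force = 2,554.96 + 227.03 = 2,781.99 thousand, so u = 227.03/2,781.99 = 8.16%.
After the first change, employed and labor force both rise by 149.95; unemployed unchanged → E = 2,704.91, U = 227.03, labor force = 2,931.94 thousand.
After the second change, unemployed and labor force both fall by 36.44 → E = 2,704.91, U = 190.59, labor force = 2,895.50 thousand.
New unemployment rate = 190.59 / 2,895.50 = 6.58%.

New unemployment rate ≈ 6.58%.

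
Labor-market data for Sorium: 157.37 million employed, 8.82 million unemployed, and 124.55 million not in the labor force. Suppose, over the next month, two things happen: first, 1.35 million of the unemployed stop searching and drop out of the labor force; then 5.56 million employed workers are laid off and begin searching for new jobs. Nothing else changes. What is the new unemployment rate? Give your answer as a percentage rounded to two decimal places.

New unemployment rate ≈ 7.90%.

Initially, labor force = 157.37 + 8.82 = 166.19 million, so u = 8.82/166.19 = 5.31%.
After the first change, unemployed and labor force both fall by 1.35 → E = 157.37, U = 7.47, labor force = 164.84 million.
After the second change, employed falls and unemployed rises by 5.56; labor force unchanged → E = 151.81, U = 13.03, labor force = 164.84 million.
New unemployment rate = 13.03 / 164.84 = 7.90%.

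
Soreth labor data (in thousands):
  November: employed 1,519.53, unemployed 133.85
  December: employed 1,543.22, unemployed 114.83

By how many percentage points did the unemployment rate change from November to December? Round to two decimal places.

November: labor force = 1,519.53 + 133.85 = 1,653.38; u = 133.85/1,653.38 = 8.10%.
December: labor force = 1,543.22 + 114.83 = 1,658.05; u = 114.83/1,658.05 = 6.93%.
Change = 6.93% − 8.10% = −1.17 pp.

The unemployment rate changed by −1.17 percentage points.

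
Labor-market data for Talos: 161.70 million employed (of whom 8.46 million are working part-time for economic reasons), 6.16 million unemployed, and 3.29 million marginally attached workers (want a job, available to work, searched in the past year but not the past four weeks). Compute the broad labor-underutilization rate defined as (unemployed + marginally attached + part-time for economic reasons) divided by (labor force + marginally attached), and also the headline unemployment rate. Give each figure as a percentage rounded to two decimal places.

Broad underutilization rate ≈ 10.46%; headline unemployment rate ≈ 3.67%.

Labor force = 161.70 + 6.16 = 167.86 million.
Numerator = 6.16 + 3.29 + 8.46 = 17.91 million.
Denominator = 167.86 + 3.29 = 171.15 million.
Broad rate = 17.91 / 171.15 = 10.46%.
Headline unemployment rate = 6.16 / 167.86 = 3.67%.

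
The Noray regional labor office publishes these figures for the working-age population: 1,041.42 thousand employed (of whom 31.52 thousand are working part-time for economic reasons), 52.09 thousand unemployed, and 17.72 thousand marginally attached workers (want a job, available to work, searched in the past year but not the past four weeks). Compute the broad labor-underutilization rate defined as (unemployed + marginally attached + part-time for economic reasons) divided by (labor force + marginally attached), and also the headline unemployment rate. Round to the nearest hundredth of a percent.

Broad underutilization rate ≈ 9.12%; headline unemployment rate ≈ 4.76%.

Labor force = 1,041.42 + 52.09 = 1,093.51 thousand.
Numerator = 52.09 + 17.72 + 31.52 = 101.33 thousand.
Denominator = 1,093.51 + 17.72 = 1,111.23 thousand.
Broad rate = 101.33 / 1,111.23 = 9.12%.
Headline unemployment rate = 52.09 / 1,093.51 = 4.76%.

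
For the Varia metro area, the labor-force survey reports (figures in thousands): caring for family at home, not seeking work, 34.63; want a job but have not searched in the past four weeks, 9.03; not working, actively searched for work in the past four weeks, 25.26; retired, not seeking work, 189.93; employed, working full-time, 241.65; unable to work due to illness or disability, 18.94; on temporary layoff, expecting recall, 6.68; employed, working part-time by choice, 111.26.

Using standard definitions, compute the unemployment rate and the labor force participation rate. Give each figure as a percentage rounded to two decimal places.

Employed = 241.65 + 111.26 = 352.91 thousand.
Unemployed = 25.26 + 6.68 = 31.94 thousand (jobless and actively searching, or on temporary layoff).
Labor force = 352.91 + 31.94 = 384.85 thousand.
Not in labor force = 34.63 + 9.03 + 189.93 + 18.94 = 252.53 thousand (those not working and not actively searching are outside the labor force — including those who want a job but have given up searching).
Civilian working-age population = 384.85 + 252.53 = 637.38 thousand.
Unemployment rate = 31.94 / 384.85 = 8.30%.
Labor force participation rate = 384.85 / 637.38 = 60.38%.

Unemployment rate ≈ 8.30%; labor force participation rate ≈ 60.38%.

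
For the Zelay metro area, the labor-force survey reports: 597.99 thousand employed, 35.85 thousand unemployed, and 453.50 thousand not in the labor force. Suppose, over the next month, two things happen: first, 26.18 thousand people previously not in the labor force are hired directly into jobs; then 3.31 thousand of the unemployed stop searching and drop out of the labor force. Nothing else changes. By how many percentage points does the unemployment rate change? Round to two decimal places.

The unemployment rate changes by −0.70 percentage points.

Initially, labor force = 597.99 + 35.85 = 633.84 thousand, so u = 35.85/633.84 = 5.66%.
After the first change, employed and labor force both rise by 26.18; unemployed unchanged → E = 624.17, U = 35.85, labor force = 660.02 thousand.
After the second change, unemployed and labor force both fall by 3.31 → E = 624.17, U = 32.54, labor force = 656.71 thousand.
New unemployment rate = 32.54 / 656.71 = 4.96%.
Change = 4.96% − 5.66% = −0.70 percentage points.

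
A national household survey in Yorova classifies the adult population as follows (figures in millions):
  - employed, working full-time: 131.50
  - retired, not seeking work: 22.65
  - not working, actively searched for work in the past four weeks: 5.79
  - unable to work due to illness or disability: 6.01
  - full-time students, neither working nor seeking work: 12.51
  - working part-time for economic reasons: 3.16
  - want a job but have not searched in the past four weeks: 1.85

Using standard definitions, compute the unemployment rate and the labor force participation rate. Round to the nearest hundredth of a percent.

Employed = 131.50 + 3.16 = 134.66 million (anyone who worked, including part-time for economic reasons, counts as employed).
Unemployed = 5.79 million.
Labor force = 134.66 + 5.79 = 140.45 million.
Not in labor force = 22.65 + 6.01 + 12.51 + 1.85 = 43.02 million (those not working and not actively searching are outside the labor force — including those who want a job but have given up searching).
Civilian working-age population = 140.45 + 43.02 = 183.47 million.
Unemployment rate = 5.79 / 140.45 = 4.12%.
Labor force participation rate = 140.45 / 183.47 = 76.55%.

Unemployment rate ≈ 4.12%; labor force participation rate ≈ 76.55%.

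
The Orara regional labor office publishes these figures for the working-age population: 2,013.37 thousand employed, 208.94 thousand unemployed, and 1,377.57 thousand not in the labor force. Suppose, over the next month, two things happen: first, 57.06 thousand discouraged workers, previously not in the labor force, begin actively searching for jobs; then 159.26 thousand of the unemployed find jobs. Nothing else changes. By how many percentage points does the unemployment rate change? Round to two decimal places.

The unemployment rate changes by −4.72 percentage points.

Initially, labor force = 2,013.37 + 208.94 = 2,222.31 thousand, so u = 208.94/2,222.31 = 9.40%.
After the first change, unemployed and labor force both rise by 57.06 → E = 2,013.37, U = 266.00, labor force = 2,279.37 thousand.
After the second change, unemployed falls and employed rises by 159.26; labor force unchanged → E = 2,172.63, U = 106.74, labor force = 2,279.37 thousand.
New unemployment rate = 106.74 / 2,279.37 = 4.68%.
Change = 4.68% − 9.40% = −4.72 percentage points.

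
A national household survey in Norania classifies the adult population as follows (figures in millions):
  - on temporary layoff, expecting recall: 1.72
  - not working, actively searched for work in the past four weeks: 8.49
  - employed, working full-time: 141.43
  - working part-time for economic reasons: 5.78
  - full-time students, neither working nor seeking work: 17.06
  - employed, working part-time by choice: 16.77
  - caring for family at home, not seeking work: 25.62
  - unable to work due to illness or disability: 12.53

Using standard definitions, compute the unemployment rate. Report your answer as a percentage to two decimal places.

Unemployment rate ≈ 5.86%.

Employed = 141.43 + 5.78 + 16.77 = 163.98 million (anyone who worked, including part-time for economic reasons, counts as employed).
Unemployed = 1.72 + 8.49 = 10.21 million (jobless and actively searching, or on temporary layoff).
Labor force = 163.98 + 10.21 = 174.19 million.
Unemployment rate = 10.21 / 174.19 = 5.86%.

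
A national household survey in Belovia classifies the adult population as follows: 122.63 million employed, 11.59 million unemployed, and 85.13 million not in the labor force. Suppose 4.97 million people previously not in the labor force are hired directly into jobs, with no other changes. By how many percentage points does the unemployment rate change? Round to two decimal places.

Initially, labor force = 122.63 + 11.59 = 134.22 million, so u = 11.59/134.22 = 8.64%.
After the change, employed and labor force both rise by 4.97; unemployed unchanged → E = 127.60, U = 11.59, labor force = 139.19 million.
New unemployment rate = 11.59 / 139.19 = 8.33%.
Change = 8.33% − 8.64% = −0.31 percentage points.

The unemployment rate changes by −0.31 percentage points.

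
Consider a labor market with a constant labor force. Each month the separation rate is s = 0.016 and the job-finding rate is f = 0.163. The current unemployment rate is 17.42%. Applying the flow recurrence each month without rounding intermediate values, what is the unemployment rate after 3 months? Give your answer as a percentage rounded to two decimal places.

With a fixed labor force, u_{t+1} = u_t + s·(1−u_t) − f·u_t = u_t·(1−s−f) + s.
Here 1−s−f = 0.821 and s = 0.016.
u_1 = 0.174200 × 0.821 + 0.016 = 0.159018.
u_2 = 0.159018 × 0.821 + 0.016 = 0.146554.
u_3 = 0.146554 × 0.821 + 0.016 = 0.136321.

Unemployment rate after three months ≈ 13.63%.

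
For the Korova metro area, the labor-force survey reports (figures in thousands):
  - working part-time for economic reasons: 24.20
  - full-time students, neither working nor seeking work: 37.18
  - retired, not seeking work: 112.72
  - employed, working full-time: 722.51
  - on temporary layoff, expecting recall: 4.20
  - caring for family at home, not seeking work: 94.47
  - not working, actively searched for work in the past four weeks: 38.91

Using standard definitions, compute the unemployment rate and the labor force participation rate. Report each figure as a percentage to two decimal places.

Employed = 24.20 + 722.51 = 746.71 thousand (anyone who worked, including part-time for economic reasons, counts as employed).
Unemployed = 4.20 + 38.91 = 43.11 thousand (jobless and actively searching, or on temporary layoff).
Labor force = 746.71 + 43.11 = 789.82 thousand.
Not in labor force = 37.18 + 112.72 + 94.47 = 244.37 thousand (those not working and not actively searching are outside the labor force).
Civilian working-age population = 789.82 + 244.37 = 1,034.19 thousand.
Unemployment rate = 43.11 / 789.82 = 5.46%.
Labor force participation rate = 789.82 / 1,034.19 = 76.37%.

Unemployment rate ≈ 5.46%; labor force participation rate ≈ 76.37%.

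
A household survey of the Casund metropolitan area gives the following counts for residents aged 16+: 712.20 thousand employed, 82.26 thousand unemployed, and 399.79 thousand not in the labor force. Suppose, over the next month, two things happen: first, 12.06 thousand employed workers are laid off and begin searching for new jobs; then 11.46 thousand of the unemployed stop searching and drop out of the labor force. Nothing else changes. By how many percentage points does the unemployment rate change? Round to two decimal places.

The unemployment rate changes by +0.23 percentage points.

Initially, labor force = 712.20 + 82.26 = 794.46 thousand, so u = 82.26/794.46 = 10.35%.
After the first change, employed falls and unemployed rises by 12.06; labor force unchanged → E = 700.14, U = 94.32, labor force = 794.46 thousand.
After the second change, unemployed and labor force both fall by 11.46 → E = 700.14, U = 82.86, labor force = 783.00 thousand.
New unemployment rate = 82.86 / 783.00 = 10.58%.
Change = 10.58% − 10.35% = +0.23 percentage points.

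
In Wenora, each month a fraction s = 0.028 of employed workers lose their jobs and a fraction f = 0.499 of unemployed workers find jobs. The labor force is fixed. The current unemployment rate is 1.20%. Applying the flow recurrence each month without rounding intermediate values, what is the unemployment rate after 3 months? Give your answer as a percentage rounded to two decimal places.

Unemployment rate after three months ≈ 4.88%.

With a fixed labor force, u_{t+1} = u_t + s·(1−u_t) − f·u_t = u_t·(1−s−f) + s.
Here 1−s−f = 0.473 and s = 0.028.
u_1 = 0.012000 × 0.473 + 0.028 = 0.033676.
u_2 = 0.033676 × 0.473 + 0.028 = 0.043929.
u_3 = 0.043929 × 0.473 + 0.028 = 0.048778.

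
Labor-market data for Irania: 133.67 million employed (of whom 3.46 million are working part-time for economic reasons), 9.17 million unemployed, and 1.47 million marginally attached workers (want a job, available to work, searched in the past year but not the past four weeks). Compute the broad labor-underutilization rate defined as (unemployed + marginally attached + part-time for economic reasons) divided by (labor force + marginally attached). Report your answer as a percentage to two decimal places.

Labor force = 133.67 + 9.17 = 142.84 million.
Numerator = 9.17 + 1.47 + 3.46 = 14.10 million.
Denominator = 142.84 + 1.47 = 144.31 million.
Broad rate = 14.10 / 144.31 = 9.77%.

Broad underutilization rate ≈ 9.77%.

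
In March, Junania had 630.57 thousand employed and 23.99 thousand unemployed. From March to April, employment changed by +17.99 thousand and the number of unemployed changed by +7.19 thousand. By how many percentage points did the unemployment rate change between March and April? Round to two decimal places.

March: labor force = 630.57 + 23.99 = 654.56; u = 23.99/654.56 = 3.67%.
April: labor force = 648.56 + 31.18 = 679.74; u = 31.18/679.74 = 4.59%.
Change = 4.59% − 3.67% = +0.92 pp.

The unemployment rate changed by +0.92 percentage points.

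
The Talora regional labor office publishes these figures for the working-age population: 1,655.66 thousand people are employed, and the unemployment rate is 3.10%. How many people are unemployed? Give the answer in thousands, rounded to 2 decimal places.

About 52.97 thousand are unemployed.

Let U be the number unemployed. The labor force is E + U, and U/(E+U) = 0.0310.
So U = 0.0310 × 1,655.66 / (1 − 0.0310) = 51.3255 / 0.9690 ≈ 52.97 thousand.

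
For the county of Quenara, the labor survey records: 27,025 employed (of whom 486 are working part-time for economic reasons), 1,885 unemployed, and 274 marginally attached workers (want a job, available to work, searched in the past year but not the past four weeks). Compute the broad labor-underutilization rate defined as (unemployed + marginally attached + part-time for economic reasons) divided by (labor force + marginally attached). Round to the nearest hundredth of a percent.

Broad underutilization rate ≈ 9.06%.

Labor force = 27,025 + 1,885 = 28,910.
Numerator = 1,885 + 274 + 486 = 2,645.
Denominator = 28,910 + 274 = 29,184.
Broad rate = 2,645 / 29,184 = 9.06%.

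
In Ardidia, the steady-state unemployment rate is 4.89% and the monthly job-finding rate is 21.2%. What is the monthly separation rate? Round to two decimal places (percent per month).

Separation rate ≈ 1.09% per month.

From u* = s/(s+f): s = u·f/(1−u).
s = 0.0489 × 21.2 / (1 − 0.0489) = 1.0367 / 0.9511 ≈ 1.09% per month.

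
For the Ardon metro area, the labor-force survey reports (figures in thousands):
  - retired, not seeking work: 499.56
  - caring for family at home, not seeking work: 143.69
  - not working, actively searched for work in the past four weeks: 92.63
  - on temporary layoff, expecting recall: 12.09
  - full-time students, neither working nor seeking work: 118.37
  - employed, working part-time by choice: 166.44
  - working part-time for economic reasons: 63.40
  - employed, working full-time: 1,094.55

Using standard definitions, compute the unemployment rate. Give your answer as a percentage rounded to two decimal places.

Employed = 166.44 + 63.40 + 1,094.55 = 1,324.39 thousand (anyone who worked, including part-time for economic reasons, counts as employed).
Unemployed = 92.63 + 12.09 = 104.72 thousand (jobless and actively searching, or on temporary layoff).
Labor force = 1,324.39 + 104.72 = 1,429.11 thousand.
Unemployment rate = 104.72 / 1,429.11 = 7.33%.

Unemployment rate ≈ 7.33%.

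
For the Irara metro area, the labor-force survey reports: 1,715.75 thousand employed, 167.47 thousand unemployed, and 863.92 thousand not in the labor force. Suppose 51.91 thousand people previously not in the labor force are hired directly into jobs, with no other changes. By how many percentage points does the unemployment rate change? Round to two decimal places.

The unemployment rate changes by −0.24 percentage points.

Initially, labor force = 1,715.75 + 167.47 = 1,883.22 thousand, so u = 167.47/1,883.22 = 8.89%.
After the change, employed and labor force both rise by 51.91; unemployed unchanged → E = 1,767.66, U = 167.47, labor force = 1,935.13 thousand.
New unemployment rate = 167.47 / 1,935.13 = 8.65%.
Change = 8.65% − 8.89% = −0.24 percentage points.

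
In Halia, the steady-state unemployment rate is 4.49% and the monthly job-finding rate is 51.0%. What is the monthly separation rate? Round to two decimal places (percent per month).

Separation rate ≈ 2.40% per month.

From u* = s/(s+f): s = u·f/(1−u).
s = 0.0449 × 51.0 / (1 − 0.0449) = 2.2899 / 0.9551 ≈ 2.40% per month.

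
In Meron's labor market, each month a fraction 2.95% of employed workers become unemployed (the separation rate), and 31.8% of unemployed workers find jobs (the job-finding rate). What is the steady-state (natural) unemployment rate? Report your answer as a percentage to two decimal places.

Steady-state unemployment rate ≈ 8.49%.

At steady state the flows balance: s·E = f·U, so U/(E+U) = s/(s+f).
u* = 2.95 / (2.95 + 31.8) = 2.95 / 34.75 = 8.49%.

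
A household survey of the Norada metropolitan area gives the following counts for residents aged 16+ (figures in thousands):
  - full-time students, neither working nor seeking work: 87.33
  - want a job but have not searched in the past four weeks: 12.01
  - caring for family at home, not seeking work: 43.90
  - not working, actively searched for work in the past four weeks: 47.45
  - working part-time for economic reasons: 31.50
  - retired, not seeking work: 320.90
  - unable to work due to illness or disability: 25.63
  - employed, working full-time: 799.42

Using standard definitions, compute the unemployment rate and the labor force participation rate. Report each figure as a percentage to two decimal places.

Unemployment rate ≈ 5.40%; labor force participation rate ≈ 64.20%.

Employed = 31.50 + 799.42 = 830.92 thousand (anyone who worked, including part-time for economic reasons, counts as employed).
Unemployed = 47.45 thousand.
Labor force = 830.92 + 47.45 = 878.37 thousand.
Not in labor force = 87.33 + 12.01 + 43.90 + 320.90 + 25.63 = 489.77 thousand (those not working and not actively searching are outside the labor force — including those who want a job but have given up searching).
Civilian working-age population = 878.37 + 489.77 = 1,368.14 thousand.
Unemployment rate = 47.45 / 878.37 = 5.40%.
Labor force participation rate = 878.37 / 1,368.14 = 64.20%.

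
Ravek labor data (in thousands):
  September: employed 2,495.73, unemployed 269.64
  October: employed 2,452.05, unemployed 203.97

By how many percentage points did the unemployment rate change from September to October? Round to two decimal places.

September: labor force = 2,495.73 + 269.64 = 2,765.37; u = 269.64/2,765.37 = 9.75%.
October: labor force = 2,452.05 + 203.97 = 2,656.02; u = 203.97/2,656.02 = 7.68%.
Change = 7.68% − 9.75% = −2.07 pp.

The unemployment rate changed by −2.07 percentage points.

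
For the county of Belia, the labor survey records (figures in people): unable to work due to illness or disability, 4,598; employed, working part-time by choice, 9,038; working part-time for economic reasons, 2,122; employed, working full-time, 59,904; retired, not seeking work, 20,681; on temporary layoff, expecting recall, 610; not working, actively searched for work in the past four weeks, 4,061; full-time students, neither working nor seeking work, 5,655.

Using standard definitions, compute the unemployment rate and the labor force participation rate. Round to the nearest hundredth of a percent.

Unemployment rate ≈ 6.17%; labor force participation rate ≈ 71.00%.

Employed = 9,038 + 2,122 + 59,904 = 71,064 (anyone who worked, including part-time for economic reasons, counts as employed).
Unemployed = 610 + 4,061 = 4,671 (jobless and actively searching, or on temporary layoff).
Labor force = 71,064 + 4,671 = 75,735.
Not in labor force = 4,598 + 20,681 + 5,655 = 30,934 (those not working and not actively searching are outside the labor force).
Civilian working-age population = 75,735 + 30,934 = 106,669.
Unemployment rate = 4,671 / 75,735 = 6.17%.
Labor force participation rate = 75,735 / 106,669 = 71.00%.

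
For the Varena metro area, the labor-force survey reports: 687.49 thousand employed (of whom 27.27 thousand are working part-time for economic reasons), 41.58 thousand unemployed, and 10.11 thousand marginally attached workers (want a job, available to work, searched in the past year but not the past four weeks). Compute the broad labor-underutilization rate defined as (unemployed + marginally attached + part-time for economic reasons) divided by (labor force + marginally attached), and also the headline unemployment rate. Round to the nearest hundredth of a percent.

Broad underutilization rate ≈ 10.68%; headline unemployment rate ≈ 5.70%.

Labor force = 687.49 + 41.58 = 729.07 thousand.
Numerator = 41.58 + 10.11 + 27.27 = 78.96 thousand.
Denominator = 729.07 + 10.11 = 739.18 thousand.
Broad rate = 78.96 / 739.18 = 10.68%.
Headline unemployment rate = 41.58 / 729.07 = 5.70%.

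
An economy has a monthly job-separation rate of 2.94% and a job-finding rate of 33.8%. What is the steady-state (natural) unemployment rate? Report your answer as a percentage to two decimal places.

Steady-state unemployment rate ≈ 8.00%.

At steady state the flows balance: s·E = f·U, so U/(E+U) = s/(s+f).
u* = 2.94 / (2.94 + 33.8) = 2.94 / 36.74 = 8.00%.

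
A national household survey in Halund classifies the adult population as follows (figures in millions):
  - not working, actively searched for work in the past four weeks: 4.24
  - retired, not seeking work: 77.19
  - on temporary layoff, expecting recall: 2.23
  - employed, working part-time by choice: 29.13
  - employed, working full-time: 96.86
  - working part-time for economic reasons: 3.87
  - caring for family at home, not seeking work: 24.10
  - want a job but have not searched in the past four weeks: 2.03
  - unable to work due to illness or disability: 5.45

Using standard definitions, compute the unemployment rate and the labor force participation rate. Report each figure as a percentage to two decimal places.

Unemployment rate ≈ 4.75%; labor force participation rate ≈ 55.62%.

Employed = 29.13 + 96.86 + 3.87 = 129.86 million (anyone who worked, including part-time for economic reasons, counts as employed).
Unemployed = 4.24 + 2.23 = 6.47 million (jobless and actively searching, or on temporary layoff).
Labor force = 129.86 + 6.47 = 136.33 million.
Not in labor force = 77.19 + 24.10 + 2.03 + 5.45 = 108.77 million (those not working and not actively searching are outside the labor force — including those who want a job but have given up searching).
Civilian working-age population = 136.33 + 108.77 = 245.10 million.
Unemployment rate = 6.47 / 136.33 = 4.75%.
Labor force participation rate = 136.33 / 245.10 = 55.62%.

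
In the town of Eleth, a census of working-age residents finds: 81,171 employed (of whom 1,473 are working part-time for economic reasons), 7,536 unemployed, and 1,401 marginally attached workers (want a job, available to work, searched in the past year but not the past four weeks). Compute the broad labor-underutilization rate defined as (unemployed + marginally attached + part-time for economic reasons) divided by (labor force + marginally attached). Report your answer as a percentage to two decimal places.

Broad underutilization rate ≈ 11.55%.

Labor force = 81,171 + 7,536 = 88,707.
Numerator = 7,536 + 1,401 + 1,473 = 10,410.
Denominator = 88,707 + 1,401 = 90,108.
Broad rate = 10,410 / 90,108 = 11.55%.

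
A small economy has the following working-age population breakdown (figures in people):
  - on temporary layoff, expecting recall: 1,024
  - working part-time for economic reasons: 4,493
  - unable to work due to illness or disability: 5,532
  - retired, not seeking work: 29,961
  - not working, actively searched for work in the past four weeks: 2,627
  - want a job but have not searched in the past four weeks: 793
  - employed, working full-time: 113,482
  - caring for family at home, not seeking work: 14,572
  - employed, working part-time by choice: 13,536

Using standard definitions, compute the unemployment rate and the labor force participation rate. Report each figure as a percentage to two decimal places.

Unemployment rate ≈ 2.70%; labor force participation rate ≈ 72.66%.

Employed = 4,493 + 113,482 + 13,536 = 131,511 (anyone who worked, including part-time for economic reasons, counts as employed).
Unemployed = 1,024 + 2,627 = 3,651 (jobless and actively searching, or on temporary layoff).
Labor force = 131,511 + 3,651 = 135,162.
Not in labor force = 5,532 + 29,961 + 793 + 14,572 = 50,858 (those not working and not actively searching are outside the labor force — including those who want a job but have given up searching).
Civilian working-age population = 135,162 + 50,858 = 186,020.
Unemployment rate = 3,651 / 135,162 = 2.70%.
Labor force participation rate = 135,162 / 186,020 = 72.66%.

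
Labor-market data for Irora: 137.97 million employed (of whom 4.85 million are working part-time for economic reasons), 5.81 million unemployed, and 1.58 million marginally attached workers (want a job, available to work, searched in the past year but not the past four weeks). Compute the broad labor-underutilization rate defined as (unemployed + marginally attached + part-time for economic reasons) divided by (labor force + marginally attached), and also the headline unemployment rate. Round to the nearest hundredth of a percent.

Broad underutilization rate ≈ 8.42%; headline unemployment rate ≈ 4.04%.

Labor force = 137.97 + 5.81 = 143.78 million.
Numerator = 5.81 + 1.58 + 4.85 = 12.24 million.
Denominator = 143.78 + 1.58 = 145.36 million.
Broad rate = 12.24 / 145.36 = 8.42%.
Headline unemployment rate = 5.81 / 143.78 = 4.04%.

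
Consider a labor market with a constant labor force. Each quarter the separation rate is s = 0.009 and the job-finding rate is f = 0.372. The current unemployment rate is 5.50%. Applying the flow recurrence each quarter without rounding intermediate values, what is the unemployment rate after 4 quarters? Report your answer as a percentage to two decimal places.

Unemployment rate after four quarters ≈ 2.82%.

With a fixed labor force, u_{t+1} = u_t + s·(1−u_t) − f·u_t = u_t·(1−s−f) + s.
Here 1−s−f = 0.619 and s = 0.009.
u_1 = 0.055000 × 0.619 + 0.009 = 0.043045.
u_2 = 0.043045 × 0.619 + 0.009 = 0.035645.
u_3 = 0.035645 × 0.619 + 0.009 = 0.031064.
u_4 = 0.031064 × 0.619 + 0.009 = 0.028229.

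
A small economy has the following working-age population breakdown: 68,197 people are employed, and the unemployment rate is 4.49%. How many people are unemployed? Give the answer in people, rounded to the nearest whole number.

About 3,206 are unemployed.

Let U be the number unemployed. The labor force is E + U, and U/(E+U) = 0.0449.
So U = 0.0449 × 68,197 / (1 − 0.0449) = 3062.05 / 0.9551 ≈ 3,206.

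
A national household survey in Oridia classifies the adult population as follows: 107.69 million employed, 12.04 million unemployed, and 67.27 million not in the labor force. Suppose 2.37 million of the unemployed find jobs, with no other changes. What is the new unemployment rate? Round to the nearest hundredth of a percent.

New unemployment rate ≈ 8.08%.

Initially, labor force = 107.69 + 12.04 = 119.73 million, so u = 12.04/119.73 = 10.06%.
After the change, unemployed falls and employed rises by 2.37; labor force unchanged → E = 110.06, U = 9.67, labor force = 119.73 million.
New unemployment rate = 9.67 / 119.73 = 8.08%.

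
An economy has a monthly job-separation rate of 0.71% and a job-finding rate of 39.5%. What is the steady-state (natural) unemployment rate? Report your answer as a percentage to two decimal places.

Steady-state unemployment rate ≈ 1.77%.

At steady state the flows balance: s·E = f·U, so U/(E+U) = s/(s+f).
u* = 0.71 / (0.71 + 39.5) = 0.71 / 40.21 = 1.77%.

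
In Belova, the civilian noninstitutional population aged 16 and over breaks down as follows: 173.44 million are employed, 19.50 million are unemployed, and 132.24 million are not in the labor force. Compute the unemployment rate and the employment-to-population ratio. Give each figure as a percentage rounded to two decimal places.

Unemployment rate ≈ 10.11%; employment-population ratio ≈ 53.34%.

Labor force = employed + unemployed = 173.44 + 19.50 = 192.94 million.
Working-age population = 192.94 + 132.24 = 325.18 million.
Unemployment rate = 19.50 / 192.94 = 10.11%.
Employment-population ratio = 173.44 / 325.18 = 53.34%.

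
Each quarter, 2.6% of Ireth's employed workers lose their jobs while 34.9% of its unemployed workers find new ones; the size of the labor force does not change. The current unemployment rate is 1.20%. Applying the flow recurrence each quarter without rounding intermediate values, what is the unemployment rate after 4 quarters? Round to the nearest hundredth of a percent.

Unemployment rate after four quarters ≈ 6.06%.

With a fixed labor force, u_{t+1} = u_t + s·(1−u_t) − f·u_t = u_t·(1−s−f) + s.
Here 1−s−f = 0.625 and s = 0.026.
u_1 = 0.012000 × 0.625 + 0.026 = 0.033500.
u_2 = 0.033500 × 0.625 + 0.026 = 0.046938.
u_3 = 0.046938 × 0.625 + 0.026 = 0.055336.
u_4 = 0.055336 × 0.625 + 0.026 = 0.060585.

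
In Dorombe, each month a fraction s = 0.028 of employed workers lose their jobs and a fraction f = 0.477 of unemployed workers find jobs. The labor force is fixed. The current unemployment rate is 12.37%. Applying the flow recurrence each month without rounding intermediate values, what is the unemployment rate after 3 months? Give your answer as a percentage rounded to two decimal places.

With a fixed labor force, u_{t+1} = u_t + s·(1−u_t) − f·u_t = u_t·(1−s−f) + s.
Here 1−s−f = 0.495 and s = 0.028.
u_1 = 0.123700 × 0.495 + 0.028 = 0.089232.
u_2 = 0.089232 × 0.495 + 0.028 = 0.072170.
u_3 = 0.072170 × 0.495 + 0.028 = 0.063724.

Unemployment rate after three months ≈ 6.37%.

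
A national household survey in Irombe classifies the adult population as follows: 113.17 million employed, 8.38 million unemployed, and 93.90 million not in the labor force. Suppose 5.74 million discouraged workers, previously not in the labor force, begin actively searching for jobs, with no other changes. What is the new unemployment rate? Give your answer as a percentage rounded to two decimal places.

Initially, labor force = 113.17 + 8.38 = 121.55 million, so u = 8.38/121.55 = 6.89%.
After the change, unemployed and labor force both rise by 5.74 → E = 113.17, U = 14.12, labor force = 127.29 million.
New unemployment rate = 14.12 / 127.29 = 11.09%.

New unemployment rate ≈ 11.09%.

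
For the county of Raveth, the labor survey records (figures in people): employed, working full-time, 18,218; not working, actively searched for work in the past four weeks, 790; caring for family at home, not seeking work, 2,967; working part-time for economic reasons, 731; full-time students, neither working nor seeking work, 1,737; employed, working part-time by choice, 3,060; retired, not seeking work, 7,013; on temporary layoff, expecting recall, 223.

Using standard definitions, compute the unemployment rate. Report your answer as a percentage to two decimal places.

Unemployment rate ≈ 4.40%.

Employed = 18,218 + 731 + 3,060 = 22,009 (anyone who worked, including part-time for economic reasons, counts as employed).
Unemployed = 790 + 223 = 1,013 (jobless and actively searching, or on temporary layoff).
Labor force = 22,009 + 1,013 = 23,022.
Unemployment rate = 1,013 / 23,022 = 4.40%.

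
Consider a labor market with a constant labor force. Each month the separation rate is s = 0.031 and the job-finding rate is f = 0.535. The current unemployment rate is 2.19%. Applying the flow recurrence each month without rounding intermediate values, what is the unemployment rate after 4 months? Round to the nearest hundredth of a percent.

Unemployment rate after four months ≈ 5.36%.

With a fixed labor force, u_{t+1} = u_t + s·(1−u_t) − f·u_t = u_t·(1−s−f) + s.
Here 1−s−f = 0.434 and s = 0.031.
u_1 = 0.021900 × 0.434 + 0.031 = 0.040505.
u_2 = 0.040505 × 0.434 + 0.031 = 0.048579.
u_3 = 0.048579 × 0.434 + 0.031 = 0.052083.
u_4 = 0.052083 × 0.434 + 0.031 = 0.053604.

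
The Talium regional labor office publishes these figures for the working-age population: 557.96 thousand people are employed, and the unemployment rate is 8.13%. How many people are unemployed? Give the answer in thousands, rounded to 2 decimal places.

Let U be the number unemployed. The labor force is E + U, and U/(E+U) = 0.0813.
So U = 0.0813 × 557.96 / (1 − 0.0813) = 45.3621 / 0.9187 ≈ 49.38 thousand.

About 49.38 thousand are unemployed.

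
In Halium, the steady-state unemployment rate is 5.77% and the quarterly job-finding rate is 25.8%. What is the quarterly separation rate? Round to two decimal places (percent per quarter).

Separation rate ≈ 1.58% per quarter.

From u* = s/(s+f): s = u·f/(1−u).
s = 0.0577 × 25.8 / (1 − 0.0577) = 1.4887 / 0.9423 ≈ 1.58% per quarter.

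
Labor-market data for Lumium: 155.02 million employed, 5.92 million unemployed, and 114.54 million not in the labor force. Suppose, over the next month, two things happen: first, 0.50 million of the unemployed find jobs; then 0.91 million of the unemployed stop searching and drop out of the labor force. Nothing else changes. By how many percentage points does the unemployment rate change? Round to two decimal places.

Initially, labor force = 155.02 + 5.92 = 160.94 million, so u = 5.92/160.94 = 3.68%.
After the first change, unemployed falls and employed rises by 0.50; labor force unchanged → E = 155.52, U = 5.42, labor force = 160.94 million.
After the second change, unemployed and labor force both fall by 0.91 → E = 155.52, U = 4.51, labor force = 160.03 million.
New unemployment rate = 4.51 / 160.03 = 2.82%.
Change = 2.82% − 3.68% = −0.86 percentage points.

The unemployment rate changes by −0.86 percentage points.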